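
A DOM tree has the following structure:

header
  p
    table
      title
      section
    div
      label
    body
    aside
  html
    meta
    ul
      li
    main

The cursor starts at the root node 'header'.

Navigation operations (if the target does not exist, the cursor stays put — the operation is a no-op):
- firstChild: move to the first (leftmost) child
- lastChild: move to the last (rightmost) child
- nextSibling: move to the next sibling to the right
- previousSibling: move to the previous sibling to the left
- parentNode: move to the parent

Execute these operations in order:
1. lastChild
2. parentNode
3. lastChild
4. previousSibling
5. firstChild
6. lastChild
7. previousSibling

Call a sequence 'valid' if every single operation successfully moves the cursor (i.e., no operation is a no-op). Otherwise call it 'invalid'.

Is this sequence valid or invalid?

After 1 (lastChild): html
After 2 (parentNode): header
After 3 (lastChild): html
After 4 (previousSibling): p
After 5 (firstChild): table
After 6 (lastChild): section
After 7 (previousSibling): title

Answer: valid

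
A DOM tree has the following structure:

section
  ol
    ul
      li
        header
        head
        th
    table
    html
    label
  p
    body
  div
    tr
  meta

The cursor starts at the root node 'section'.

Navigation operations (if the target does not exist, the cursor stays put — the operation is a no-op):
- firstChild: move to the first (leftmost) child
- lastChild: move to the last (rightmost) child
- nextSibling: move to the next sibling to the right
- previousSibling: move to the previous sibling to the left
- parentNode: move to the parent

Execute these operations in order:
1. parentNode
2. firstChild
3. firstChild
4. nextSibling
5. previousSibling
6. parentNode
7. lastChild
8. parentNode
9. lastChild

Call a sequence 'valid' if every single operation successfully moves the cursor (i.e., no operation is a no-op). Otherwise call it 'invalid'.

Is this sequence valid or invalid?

After 1 (parentNode): section (no-op, stayed)
After 2 (firstChild): ol
After 3 (firstChild): ul
After 4 (nextSibling): table
After 5 (previousSibling): ul
After 6 (parentNode): ol
After 7 (lastChild): label
After 8 (parentNode): ol
After 9 (lastChild): label

Answer: invalid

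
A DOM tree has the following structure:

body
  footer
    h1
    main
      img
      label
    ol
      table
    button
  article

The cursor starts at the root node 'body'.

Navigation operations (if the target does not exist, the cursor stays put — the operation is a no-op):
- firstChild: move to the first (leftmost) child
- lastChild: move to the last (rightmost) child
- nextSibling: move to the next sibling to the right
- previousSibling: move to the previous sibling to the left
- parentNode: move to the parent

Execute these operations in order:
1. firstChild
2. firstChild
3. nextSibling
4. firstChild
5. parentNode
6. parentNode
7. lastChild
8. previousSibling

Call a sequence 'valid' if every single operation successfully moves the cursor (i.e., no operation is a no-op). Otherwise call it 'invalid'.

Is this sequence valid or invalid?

After 1 (firstChild): footer
After 2 (firstChild): h1
After 3 (nextSibling): main
After 4 (firstChild): img
After 5 (parentNode): main
After 6 (parentNode): footer
After 7 (lastChild): button
After 8 (previousSibling): ol

Answer: valid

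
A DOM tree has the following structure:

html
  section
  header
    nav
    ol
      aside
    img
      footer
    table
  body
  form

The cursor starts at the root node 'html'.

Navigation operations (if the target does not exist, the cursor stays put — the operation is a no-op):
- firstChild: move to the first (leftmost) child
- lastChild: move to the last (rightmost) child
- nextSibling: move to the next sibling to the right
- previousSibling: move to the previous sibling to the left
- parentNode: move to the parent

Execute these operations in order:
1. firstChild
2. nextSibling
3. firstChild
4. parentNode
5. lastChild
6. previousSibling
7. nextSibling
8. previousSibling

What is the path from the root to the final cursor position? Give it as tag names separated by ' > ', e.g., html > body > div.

After 1 (firstChild): section
After 2 (nextSibling): header
After 3 (firstChild): nav
After 4 (parentNode): header
After 5 (lastChild): table
After 6 (previousSibling): img
After 7 (nextSibling): table
After 8 (previousSibling): img

Answer: html > header > img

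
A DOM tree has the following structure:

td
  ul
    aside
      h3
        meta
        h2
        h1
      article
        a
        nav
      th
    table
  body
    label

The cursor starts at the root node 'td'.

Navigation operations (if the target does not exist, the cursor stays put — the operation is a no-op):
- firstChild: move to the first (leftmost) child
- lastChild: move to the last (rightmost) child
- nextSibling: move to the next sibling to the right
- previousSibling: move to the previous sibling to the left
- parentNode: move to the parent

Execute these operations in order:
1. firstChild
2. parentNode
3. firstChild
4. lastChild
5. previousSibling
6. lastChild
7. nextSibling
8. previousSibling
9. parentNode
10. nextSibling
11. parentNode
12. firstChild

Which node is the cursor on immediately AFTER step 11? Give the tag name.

Answer: ul

Derivation:
After 1 (firstChild): ul
After 2 (parentNode): td
After 3 (firstChild): ul
After 4 (lastChild): table
After 5 (previousSibling): aside
After 6 (lastChild): th
After 7 (nextSibling): th (no-op, stayed)
After 8 (previousSibling): article
After 9 (parentNode): aside
After 10 (nextSibling): table
After 11 (parentNode): ul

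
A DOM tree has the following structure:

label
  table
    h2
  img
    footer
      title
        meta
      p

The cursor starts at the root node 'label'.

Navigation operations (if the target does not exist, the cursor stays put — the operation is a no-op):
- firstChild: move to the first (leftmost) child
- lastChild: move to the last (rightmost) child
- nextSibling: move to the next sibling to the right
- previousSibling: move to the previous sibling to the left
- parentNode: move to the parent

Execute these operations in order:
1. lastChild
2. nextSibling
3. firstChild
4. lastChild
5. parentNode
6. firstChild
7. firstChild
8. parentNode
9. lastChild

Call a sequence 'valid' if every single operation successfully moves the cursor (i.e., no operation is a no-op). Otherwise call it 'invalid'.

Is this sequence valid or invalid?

Answer: invalid

Derivation:
After 1 (lastChild): img
After 2 (nextSibling): img (no-op, stayed)
After 3 (firstChild): footer
After 4 (lastChild): p
After 5 (parentNode): footer
After 6 (firstChild): title
After 7 (firstChild): meta
After 8 (parentNode): title
After 9 (lastChild): meta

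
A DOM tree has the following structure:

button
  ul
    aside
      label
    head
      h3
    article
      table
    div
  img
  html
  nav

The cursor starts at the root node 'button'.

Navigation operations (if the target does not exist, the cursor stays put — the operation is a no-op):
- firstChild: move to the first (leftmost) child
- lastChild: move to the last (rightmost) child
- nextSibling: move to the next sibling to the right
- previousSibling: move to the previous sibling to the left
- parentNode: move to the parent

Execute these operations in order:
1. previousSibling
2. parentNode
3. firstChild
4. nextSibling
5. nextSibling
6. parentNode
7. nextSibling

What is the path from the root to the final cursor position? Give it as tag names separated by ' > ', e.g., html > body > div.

After 1 (previousSibling): button (no-op, stayed)
After 2 (parentNode): button (no-op, stayed)
After 3 (firstChild): ul
After 4 (nextSibling): img
After 5 (nextSibling): html
After 6 (parentNode): button
After 7 (nextSibling): button (no-op, stayed)

Answer: button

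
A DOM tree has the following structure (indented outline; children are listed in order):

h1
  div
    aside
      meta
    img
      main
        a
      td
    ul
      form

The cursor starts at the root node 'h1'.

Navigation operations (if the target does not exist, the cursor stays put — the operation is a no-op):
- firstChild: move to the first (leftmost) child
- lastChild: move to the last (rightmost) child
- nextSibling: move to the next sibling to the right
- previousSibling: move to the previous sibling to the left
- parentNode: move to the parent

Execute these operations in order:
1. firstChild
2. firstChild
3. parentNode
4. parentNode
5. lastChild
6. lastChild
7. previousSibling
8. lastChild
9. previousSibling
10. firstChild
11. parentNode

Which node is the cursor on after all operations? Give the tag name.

After 1 (firstChild): div
After 2 (firstChild): aside
After 3 (parentNode): div
After 4 (parentNode): h1
After 5 (lastChild): div
After 6 (lastChild): ul
After 7 (previousSibling): img
After 8 (lastChild): td
After 9 (previousSibling): main
After 10 (firstChild): a
After 11 (parentNode): main

Answer: main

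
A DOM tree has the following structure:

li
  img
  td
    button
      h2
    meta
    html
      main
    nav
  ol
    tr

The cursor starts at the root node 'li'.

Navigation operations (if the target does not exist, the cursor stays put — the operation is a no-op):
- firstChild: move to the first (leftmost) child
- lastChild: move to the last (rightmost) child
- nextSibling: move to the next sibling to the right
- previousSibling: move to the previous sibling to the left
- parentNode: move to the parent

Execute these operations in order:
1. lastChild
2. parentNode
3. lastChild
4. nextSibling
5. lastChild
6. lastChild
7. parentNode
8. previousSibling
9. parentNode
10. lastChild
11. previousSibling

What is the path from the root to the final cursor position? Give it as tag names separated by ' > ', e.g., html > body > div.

After 1 (lastChild): ol
After 2 (parentNode): li
After 3 (lastChild): ol
After 4 (nextSibling): ol (no-op, stayed)
After 5 (lastChild): tr
After 6 (lastChild): tr (no-op, stayed)
After 7 (parentNode): ol
After 8 (previousSibling): td
After 9 (parentNode): li
After 10 (lastChild): ol
After 11 (previousSibling): td

Answer: li > td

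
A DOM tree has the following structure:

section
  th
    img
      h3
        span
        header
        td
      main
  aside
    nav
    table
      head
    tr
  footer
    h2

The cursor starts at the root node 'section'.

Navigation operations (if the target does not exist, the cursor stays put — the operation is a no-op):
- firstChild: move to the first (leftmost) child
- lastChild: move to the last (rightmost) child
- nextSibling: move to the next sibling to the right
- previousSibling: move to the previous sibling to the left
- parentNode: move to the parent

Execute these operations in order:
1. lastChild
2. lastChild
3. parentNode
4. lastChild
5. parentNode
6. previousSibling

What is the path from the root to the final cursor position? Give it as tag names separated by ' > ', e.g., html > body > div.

After 1 (lastChild): footer
After 2 (lastChild): h2
After 3 (parentNode): footer
After 4 (lastChild): h2
After 5 (parentNode): footer
After 6 (previousSibling): aside

Answer: section > aside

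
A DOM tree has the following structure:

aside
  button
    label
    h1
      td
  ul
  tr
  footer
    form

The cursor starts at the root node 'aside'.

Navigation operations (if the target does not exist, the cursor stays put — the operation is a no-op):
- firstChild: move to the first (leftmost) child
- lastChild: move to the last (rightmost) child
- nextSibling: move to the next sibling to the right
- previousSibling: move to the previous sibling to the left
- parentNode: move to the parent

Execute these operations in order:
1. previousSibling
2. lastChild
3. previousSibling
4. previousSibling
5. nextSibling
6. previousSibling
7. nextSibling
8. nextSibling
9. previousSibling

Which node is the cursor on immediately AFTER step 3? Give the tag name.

After 1 (previousSibling): aside (no-op, stayed)
After 2 (lastChild): footer
After 3 (previousSibling): tr

Answer: tr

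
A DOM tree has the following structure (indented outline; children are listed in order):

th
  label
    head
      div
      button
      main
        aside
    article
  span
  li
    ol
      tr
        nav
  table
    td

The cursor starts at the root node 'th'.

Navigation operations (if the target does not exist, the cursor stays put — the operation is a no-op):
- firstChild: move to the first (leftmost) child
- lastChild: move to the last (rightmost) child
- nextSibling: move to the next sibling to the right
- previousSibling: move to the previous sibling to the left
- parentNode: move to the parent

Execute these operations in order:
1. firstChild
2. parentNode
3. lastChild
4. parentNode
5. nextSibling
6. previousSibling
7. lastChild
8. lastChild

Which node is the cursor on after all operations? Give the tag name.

Answer: td

Derivation:
After 1 (firstChild): label
After 2 (parentNode): th
After 3 (lastChild): table
After 4 (parentNode): th
After 5 (nextSibling): th (no-op, stayed)
After 6 (previousSibling): th (no-op, stayed)
After 7 (lastChild): table
After 8 (lastChild): td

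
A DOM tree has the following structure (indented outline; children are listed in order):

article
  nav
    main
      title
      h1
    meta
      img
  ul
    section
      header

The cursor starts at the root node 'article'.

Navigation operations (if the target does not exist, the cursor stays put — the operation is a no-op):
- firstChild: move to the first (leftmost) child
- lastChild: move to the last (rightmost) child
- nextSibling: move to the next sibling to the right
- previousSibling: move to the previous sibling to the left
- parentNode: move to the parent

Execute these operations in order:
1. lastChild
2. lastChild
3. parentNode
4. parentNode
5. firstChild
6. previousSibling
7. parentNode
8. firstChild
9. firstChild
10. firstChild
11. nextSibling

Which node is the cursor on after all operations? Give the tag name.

After 1 (lastChild): ul
After 2 (lastChild): section
After 3 (parentNode): ul
After 4 (parentNode): article
After 5 (firstChild): nav
After 6 (previousSibling): nav (no-op, stayed)
After 7 (parentNode): article
After 8 (firstChild): nav
After 9 (firstChild): main
After 10 (firstChild): title
After 11 (nextSibling): h1

Answer: h1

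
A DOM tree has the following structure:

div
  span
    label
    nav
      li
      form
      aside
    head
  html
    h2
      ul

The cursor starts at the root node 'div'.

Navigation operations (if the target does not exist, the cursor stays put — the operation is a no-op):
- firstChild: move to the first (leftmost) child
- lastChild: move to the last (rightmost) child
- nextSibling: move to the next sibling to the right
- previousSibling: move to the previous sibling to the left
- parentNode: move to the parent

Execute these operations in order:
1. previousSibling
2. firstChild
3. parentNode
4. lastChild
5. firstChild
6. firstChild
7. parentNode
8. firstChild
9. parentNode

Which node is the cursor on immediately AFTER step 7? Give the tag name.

Answer: h2

Derivation:
After 1 (previousSibling): div (no-op, stayed)
After 2 (firstChild): span
After 3 (parentNode): div
After 4 (lastChild): html
After 5 (firstChild): h2
After 6 (firstChild): ul
After 7 (parentNode): h2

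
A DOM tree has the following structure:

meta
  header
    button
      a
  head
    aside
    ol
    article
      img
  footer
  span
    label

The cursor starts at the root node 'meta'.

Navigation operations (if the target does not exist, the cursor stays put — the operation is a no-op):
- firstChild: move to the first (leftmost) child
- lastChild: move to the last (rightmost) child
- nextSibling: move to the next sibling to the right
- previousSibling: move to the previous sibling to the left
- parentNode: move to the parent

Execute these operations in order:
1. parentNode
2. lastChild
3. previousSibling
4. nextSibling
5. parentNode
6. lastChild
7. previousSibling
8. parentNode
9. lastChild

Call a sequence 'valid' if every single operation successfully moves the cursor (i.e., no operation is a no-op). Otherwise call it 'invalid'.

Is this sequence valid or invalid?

After 1 (parentNode): meta (no-op, stayed)
After 2 (lastChild): span
After 3 (previousSibling): footer
After 4 (nextSibling): span
After 5 (parentNode): meta
After 6 (lastChild): span
After 7 (previousSibling): footer
After 8 (parentNode): meta
After 9 (lastChild): span

Answer: invalid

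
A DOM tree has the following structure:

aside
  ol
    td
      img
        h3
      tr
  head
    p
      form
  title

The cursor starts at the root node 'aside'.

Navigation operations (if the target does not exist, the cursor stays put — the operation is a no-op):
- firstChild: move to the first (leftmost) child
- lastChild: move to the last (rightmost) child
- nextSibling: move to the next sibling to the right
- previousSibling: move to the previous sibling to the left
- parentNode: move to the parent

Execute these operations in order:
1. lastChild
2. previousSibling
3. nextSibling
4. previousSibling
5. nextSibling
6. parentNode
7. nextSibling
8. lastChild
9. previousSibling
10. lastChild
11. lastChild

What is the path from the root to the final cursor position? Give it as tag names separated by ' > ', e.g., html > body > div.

After 1 (lastChild): title
After 2 (previousSibling): head
After 3 (nextSibling): title
After 4 (previousSibling): head
After 5 (nextSibling): title
After 6 (parentNode): aside
After 7 (nextSibling): aside (no-op, stayed)
After 8 (lastChild): title
After 9 (previousSibling): head
After 10 (lastChild): p
After 11 (lastChild): form

Answer: aside > head > p > form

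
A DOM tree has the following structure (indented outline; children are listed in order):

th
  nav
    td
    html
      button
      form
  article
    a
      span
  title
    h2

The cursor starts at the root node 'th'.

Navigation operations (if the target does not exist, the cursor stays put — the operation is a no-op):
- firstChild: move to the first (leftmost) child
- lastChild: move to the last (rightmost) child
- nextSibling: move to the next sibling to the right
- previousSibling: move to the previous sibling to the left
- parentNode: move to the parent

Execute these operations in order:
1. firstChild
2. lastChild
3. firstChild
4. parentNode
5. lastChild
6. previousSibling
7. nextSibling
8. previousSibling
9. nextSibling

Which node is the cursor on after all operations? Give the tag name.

Answer: form

Derivation:
After 1 (firstChild): nav
After 2 (lastChild): html
After 3 (firstChild): button
After 4 (parentNode): html
After 5 (lastChild): form
After 6 (previousSibling): button
After 7 (nextSibling): form
After 8 (previousSibling): button
After 9 (nextSibling): form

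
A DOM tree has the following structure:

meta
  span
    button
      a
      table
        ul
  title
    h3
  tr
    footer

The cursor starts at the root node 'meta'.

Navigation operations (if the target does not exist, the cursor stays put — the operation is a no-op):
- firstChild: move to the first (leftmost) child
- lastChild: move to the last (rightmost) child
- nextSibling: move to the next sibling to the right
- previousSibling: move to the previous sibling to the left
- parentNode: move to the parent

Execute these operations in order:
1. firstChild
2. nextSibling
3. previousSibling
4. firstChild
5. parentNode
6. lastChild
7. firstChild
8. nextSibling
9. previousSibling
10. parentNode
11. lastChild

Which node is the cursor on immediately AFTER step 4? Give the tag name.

After 1 (firstChild): span
After 2 (nextSibling): title
After 3 (previousSibling): span
After 4 (firstChild): button

Answer: button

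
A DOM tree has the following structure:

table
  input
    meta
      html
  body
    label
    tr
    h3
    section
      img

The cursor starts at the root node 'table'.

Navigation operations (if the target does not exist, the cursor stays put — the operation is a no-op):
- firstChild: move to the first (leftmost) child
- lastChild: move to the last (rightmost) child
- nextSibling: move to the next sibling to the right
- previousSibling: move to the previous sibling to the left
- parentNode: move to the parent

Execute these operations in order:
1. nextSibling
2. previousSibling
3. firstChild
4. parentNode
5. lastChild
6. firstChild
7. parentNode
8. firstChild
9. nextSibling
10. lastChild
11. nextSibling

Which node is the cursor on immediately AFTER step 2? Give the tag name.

After 1 (nextSibling): table (no-op, stayed)
After 2 (previousSibling): table (no-op, stayed)

Answer: table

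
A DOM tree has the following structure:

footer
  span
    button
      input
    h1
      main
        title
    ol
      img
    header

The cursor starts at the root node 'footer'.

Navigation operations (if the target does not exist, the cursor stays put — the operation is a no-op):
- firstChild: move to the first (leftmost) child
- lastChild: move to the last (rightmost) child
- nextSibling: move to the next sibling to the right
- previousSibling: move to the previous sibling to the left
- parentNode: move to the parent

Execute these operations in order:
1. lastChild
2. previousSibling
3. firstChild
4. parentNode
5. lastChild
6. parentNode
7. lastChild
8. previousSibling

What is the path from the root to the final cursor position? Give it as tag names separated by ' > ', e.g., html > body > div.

Answer: footer > span > ol

Derivation:
After 1 (lastChild): span
After 2 (previousSibling): span (no-op, stayed)
After 3 (firstChild): button
After 4 (parentNode): span
After 5 (lastChild): header
After 6 (parentNode): span
After 7 (lastChild): header
After 8 (previousSibling): ol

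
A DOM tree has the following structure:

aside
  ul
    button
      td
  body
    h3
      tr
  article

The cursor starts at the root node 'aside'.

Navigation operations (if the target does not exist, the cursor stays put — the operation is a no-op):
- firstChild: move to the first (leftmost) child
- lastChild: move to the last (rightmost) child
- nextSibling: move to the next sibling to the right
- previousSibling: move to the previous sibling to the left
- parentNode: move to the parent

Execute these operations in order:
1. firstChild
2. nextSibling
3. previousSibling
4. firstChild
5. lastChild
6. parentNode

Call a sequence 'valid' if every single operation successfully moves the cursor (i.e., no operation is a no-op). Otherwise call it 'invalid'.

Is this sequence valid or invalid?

Answer: valid

Derivation:
After 1 (firstChild): ul
After 2 (nextSibling): body
After 3 (previousSibling): ul
After 4 (firstChild): button
After 5 (lastChild): td
After 6 (parentNode): button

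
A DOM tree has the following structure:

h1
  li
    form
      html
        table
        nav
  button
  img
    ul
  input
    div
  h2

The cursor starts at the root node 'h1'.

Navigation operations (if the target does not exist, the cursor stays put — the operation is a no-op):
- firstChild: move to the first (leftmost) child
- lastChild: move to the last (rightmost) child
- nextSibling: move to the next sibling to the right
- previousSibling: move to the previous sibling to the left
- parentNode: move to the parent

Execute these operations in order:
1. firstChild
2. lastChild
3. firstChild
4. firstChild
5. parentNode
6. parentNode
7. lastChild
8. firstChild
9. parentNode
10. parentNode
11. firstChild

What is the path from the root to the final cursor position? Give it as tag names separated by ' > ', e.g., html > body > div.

Answer: h1 > li > form > html

Derivation:
After 1 (firstChild): li
After 2 (lastChild): form
After 3 (firstChild): html
After 4 (firstChild): table
After 5 (parentNode): html
After 6 (parentNode): form
After 7 (lastChild): html
After 8 (firstChild): table
After 9 (parentNode): html
After 10 (parentNode): form
After 11 (firstChild): html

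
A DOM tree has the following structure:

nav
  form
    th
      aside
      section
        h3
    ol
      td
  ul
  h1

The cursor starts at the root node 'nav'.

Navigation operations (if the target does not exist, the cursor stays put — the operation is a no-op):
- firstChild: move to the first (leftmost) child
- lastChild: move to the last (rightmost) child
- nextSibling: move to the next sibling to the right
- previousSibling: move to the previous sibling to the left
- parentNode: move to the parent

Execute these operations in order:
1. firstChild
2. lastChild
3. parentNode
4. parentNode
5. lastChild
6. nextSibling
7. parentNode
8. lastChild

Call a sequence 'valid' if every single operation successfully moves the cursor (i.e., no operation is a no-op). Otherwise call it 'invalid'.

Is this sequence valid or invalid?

After 1 (firstChild): form
After 2 (lastChild): ol
After 3 (parentNode): form
After 4 (parentNode): nav
After 5 (lastChild): h1
After 6 (nextSibling): h1 (no-op, stayed)
After 7 (parentNode): nav
After 8 (lastChild): h1

Answer: invalid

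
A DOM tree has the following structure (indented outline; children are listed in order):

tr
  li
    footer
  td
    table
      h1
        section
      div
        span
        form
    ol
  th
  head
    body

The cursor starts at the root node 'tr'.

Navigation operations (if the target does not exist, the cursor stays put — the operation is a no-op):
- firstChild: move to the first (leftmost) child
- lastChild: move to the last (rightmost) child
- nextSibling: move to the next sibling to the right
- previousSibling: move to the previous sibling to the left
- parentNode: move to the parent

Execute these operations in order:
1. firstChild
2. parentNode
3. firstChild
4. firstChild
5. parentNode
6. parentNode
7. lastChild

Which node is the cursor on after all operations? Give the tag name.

Answer: head

Derivation:
After 1 (firstChild): li
After 2 (parentNode): tr
After 3 (firstChild): li
After 4 (firstChild): footer
After 5 (parentNode): li
After 6 (parentNode): tr
After 7 (lastChild): head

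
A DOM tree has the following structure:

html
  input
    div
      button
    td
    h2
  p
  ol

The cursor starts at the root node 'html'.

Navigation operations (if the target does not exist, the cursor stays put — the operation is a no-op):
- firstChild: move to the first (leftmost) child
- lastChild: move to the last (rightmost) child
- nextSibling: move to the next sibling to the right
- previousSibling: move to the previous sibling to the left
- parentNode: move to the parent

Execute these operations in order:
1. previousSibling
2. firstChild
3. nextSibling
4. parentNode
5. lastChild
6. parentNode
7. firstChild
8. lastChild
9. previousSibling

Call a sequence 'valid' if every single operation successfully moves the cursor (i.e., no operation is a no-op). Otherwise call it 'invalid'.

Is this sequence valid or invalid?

After 1 (previousSibling): html (no-op, stayed)
After 2 (firstChild): input
After 3 (nextSibling): p
After 4 (parentNode): html
After 5 (lastChild): ol
After 6 (parentNode): html
After 7 (firstChild): input
After 8 (lastChild): h2
After 9 (previousSibling): td

Answer: invalid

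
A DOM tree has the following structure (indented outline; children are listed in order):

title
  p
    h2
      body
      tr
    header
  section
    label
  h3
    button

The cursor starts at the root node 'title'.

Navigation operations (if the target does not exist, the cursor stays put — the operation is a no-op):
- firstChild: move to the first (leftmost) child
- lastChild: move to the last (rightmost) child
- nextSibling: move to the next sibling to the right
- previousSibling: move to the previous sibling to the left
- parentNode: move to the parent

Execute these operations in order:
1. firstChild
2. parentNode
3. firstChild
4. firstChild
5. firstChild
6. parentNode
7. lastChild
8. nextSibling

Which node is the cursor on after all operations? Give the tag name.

After 1 (firstChild): p
After 2 (parentNode): title
After 3 (firstChild): p
After 4 (firstChild): h2
After 5 (firstChild): body
After 6 (parentNode): h2
After 7 (lastChild): tr
After 8 (nextSibling): tr (no-op, stayed)

Answer: tr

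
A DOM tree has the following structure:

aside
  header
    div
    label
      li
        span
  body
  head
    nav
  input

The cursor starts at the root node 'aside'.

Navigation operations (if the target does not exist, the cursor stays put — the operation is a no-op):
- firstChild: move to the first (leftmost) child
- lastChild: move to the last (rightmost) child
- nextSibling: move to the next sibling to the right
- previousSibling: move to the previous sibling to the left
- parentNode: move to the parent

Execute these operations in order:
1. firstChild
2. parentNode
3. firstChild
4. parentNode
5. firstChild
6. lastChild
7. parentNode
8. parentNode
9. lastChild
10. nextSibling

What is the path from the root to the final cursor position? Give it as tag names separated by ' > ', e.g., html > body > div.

Answer: aside > input

Derivation:
After 1 (firstChild): header
After 2 (parentNode): aside
After 3 (firstChild): header
After 4 (parentNode): aside
After 5 (firstChild): header
After 6 (lastChild): label
After 7 (parentNode): header
After 8 (parentNode): aside
After 9 (lastChild): input
After 10 (nextSibling): input (no-op, stayed)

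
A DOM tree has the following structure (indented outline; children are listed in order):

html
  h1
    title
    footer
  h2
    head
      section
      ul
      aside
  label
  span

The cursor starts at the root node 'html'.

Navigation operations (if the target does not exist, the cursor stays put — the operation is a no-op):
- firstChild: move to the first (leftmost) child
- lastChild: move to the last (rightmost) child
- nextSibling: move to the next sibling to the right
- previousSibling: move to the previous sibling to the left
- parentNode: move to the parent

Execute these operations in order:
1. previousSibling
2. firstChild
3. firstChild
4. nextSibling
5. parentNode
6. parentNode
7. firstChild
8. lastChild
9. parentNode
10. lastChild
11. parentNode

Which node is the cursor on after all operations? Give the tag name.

After 1 (previousSibling): html (no-op, stayed)
After 2 (firstChild): h1
After 3 (firstChild): title
After 4 (nextSibling): footer
After 5 (parentNode): h1
After 6 (parentNode): html
After 7 (firstChild): h1
After 8 (lastChild): footer
After 9 (parentNode): h1
After 10 (lastChild): footer
After 11 (parentNode): h1

Answer: h1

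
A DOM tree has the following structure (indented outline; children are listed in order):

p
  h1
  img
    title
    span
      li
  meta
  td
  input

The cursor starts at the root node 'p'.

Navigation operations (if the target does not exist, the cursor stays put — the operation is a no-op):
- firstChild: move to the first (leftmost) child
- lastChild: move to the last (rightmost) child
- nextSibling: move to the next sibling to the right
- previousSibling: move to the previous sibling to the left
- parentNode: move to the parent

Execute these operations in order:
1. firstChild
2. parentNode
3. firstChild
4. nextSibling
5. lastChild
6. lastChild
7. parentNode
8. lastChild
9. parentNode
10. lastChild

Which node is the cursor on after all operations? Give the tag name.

Answer: li

Derivation:
After 1 (firstChild): h1
After 2 (parentNode): p
After 3 (firstChild): h1
After 4 (nextSibling): img
After 5 (lastChild): span
After 6 (lastChild): li
After 7 (parentNode): span
After 8 (lastChild): li
After 9 (parentNode): span
After 10 (lastChild): li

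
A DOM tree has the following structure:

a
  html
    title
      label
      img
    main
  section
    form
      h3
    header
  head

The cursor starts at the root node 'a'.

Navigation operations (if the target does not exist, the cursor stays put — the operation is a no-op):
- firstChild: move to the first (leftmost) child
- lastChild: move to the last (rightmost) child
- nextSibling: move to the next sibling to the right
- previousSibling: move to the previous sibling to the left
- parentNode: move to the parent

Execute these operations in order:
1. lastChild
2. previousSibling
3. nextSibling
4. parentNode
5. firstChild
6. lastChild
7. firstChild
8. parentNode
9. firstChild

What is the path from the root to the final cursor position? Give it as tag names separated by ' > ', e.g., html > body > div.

Answer: a > html > title

Derivation:
After 1 (lastChild): head
After 2 (previousSibling): section
After 3 (nextSibling): head
After 4 (parentNode): a
After 5 (firstChild): html
After 6 (lastChild): main
After 7 (firstChild): main (no-op, stayed)
After 8 (parentNode): html
After 9 (firstChild): title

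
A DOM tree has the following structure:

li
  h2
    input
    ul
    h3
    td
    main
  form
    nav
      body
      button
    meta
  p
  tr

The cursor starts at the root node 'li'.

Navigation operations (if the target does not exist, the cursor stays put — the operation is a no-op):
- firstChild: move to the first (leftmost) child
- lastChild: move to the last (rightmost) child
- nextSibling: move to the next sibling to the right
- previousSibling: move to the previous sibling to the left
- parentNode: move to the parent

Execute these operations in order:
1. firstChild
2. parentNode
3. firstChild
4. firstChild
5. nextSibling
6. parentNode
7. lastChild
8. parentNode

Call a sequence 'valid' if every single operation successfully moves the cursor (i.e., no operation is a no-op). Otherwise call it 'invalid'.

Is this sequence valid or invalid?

After 1 (firstChild): h2
After 2 (parentNode): li
After 3 (firstChild): h2
After 4 (firstChild): input
After 5 (nextSibling): ul
After 6 (parentNode): h2
After 7 (lastChild): main
After 8 (parentNode): h2

Answer: valid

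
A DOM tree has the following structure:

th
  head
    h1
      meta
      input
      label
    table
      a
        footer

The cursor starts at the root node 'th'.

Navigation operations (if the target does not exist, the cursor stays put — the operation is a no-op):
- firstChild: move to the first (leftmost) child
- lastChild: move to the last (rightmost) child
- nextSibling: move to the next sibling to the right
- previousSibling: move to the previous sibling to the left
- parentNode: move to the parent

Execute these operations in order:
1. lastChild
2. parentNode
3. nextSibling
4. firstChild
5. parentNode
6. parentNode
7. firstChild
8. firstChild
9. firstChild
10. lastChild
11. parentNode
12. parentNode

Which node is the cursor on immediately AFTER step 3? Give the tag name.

Answer: th

Derivation:
After 1 (lastChild): head
After 2 (parentNode): th
After 3 (nextSibling): th (no-op, stayed)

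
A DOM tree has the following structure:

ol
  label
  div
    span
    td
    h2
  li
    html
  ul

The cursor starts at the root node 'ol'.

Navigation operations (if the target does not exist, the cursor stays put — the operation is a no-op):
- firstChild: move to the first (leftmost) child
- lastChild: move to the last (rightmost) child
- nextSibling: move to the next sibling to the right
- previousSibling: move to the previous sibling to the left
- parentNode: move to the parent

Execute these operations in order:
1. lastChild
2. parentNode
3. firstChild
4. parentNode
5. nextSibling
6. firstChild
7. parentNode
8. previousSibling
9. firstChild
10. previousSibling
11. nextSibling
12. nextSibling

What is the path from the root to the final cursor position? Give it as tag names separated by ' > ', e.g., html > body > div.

After 1 (lastChild): ul
After 2 (parentNode): ol
After 3 (firstChild): label
After 4 (parentNode): ol
After 5 (nextSibling): ol (no-op, stayed)
After 6 (firstChild): label
After 7 (parentNode): ol
After 8 (previousSibling): ol (no-op, stayed)
After 9 (firstChild): label
After 10 (previousSibling): label (no-op, stayed)
After 11 (nextSibling): div
After 12 (nextSibling): li

Answer: ol > li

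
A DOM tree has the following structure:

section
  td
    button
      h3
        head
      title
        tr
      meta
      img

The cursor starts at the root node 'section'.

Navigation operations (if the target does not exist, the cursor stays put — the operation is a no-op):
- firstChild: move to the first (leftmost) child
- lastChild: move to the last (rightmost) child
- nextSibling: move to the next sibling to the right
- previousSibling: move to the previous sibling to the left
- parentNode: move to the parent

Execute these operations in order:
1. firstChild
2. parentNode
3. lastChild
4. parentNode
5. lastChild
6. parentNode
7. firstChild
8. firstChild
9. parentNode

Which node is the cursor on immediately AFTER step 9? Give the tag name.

After 1 (firstChild): td
After 2 (parentNode): section
After 3 (lastChild): td
After 4 (parentNode): section
After 5 (lastChild): td
After 6 (parentNode): section
After 7 (firstChild): td
After 8 (firstChild): button
After 9 (parentNode): td

Answer: td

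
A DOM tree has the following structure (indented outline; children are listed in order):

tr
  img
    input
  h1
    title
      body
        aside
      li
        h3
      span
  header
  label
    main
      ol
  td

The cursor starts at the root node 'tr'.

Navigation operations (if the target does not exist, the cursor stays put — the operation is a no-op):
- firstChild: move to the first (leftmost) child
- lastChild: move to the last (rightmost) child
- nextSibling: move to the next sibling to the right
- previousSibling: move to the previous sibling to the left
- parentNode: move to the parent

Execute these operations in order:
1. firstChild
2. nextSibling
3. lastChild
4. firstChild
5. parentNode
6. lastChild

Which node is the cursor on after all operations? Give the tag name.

After 1 (firstChild): img
After 2 (nextSibling): h1
After 3 (lastChild): title
After 4 (firstChild): body
After 5 (parentNode): title
After 6 (lastChild): span

Answer: span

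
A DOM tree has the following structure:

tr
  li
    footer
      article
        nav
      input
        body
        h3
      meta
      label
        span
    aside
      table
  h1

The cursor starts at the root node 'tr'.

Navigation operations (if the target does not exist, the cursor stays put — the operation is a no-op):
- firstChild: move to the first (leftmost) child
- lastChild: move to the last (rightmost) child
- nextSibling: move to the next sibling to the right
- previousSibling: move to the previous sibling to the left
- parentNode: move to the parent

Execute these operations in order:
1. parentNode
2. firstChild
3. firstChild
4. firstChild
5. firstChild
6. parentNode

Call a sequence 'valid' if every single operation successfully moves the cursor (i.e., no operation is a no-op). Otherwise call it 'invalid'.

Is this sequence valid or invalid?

After 1 (parentNode): tr (no-op, stayed)
After 2 (firstChild): li
After 3 (firstChild): footer
After 4 (firstChild): article
After 5 (firstChild): nav
After 6 (parentNode): article

Answer: invalid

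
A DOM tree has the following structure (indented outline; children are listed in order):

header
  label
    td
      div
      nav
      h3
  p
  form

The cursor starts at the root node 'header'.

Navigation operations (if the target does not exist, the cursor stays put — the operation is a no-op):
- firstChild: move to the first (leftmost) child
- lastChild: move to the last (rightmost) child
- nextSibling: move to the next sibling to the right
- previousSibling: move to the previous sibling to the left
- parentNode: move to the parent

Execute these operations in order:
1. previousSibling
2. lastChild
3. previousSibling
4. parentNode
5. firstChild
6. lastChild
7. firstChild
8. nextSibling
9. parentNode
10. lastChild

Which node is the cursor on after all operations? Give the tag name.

After 1 (previousSibling): header (no-op, stayed)
After 2 (lastChild): form
After 3 (previousSibling): p
After 4 (parentNode): header
After 5 (firstChild): label
After 6 (lastChild): td
After 7 (firstChild): div
After 8 (nextSibling): nav
After 9 (parentNode): td
After 10 (lastChild): h3

Answer: h3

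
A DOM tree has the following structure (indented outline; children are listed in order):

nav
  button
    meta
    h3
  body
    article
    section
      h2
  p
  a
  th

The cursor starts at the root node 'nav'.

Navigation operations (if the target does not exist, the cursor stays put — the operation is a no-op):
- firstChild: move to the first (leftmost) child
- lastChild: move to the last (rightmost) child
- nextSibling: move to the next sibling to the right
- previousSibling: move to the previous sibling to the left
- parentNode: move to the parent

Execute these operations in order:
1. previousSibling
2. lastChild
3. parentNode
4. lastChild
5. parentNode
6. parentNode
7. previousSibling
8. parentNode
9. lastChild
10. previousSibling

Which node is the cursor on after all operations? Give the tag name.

Answer: a

Derivation:
After 1 (previousSibling): nav (no-op, stayed)
After 2 (lastChild): th
After 3 (parentNode): nav
After 4 (lastChild): th
After 5 (parentNode): nav
After 6 (parentNode): nav (no-op, stayed)
After 7 (previousSibling): nav (no-op, stayed)
After 8 (parentNode): nav (no-op, stayed)
After 9 (lastChild): th
After 10 (previousSibling): a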